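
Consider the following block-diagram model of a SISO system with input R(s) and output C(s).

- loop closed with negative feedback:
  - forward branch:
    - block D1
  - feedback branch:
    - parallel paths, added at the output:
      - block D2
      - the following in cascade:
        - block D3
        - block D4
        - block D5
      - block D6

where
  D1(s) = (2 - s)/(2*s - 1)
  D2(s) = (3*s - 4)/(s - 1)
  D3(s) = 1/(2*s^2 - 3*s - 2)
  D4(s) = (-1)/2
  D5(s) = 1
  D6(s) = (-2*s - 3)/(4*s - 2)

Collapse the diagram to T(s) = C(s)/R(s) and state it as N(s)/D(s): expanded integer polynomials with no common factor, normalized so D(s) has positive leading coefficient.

1. reduce the series chain D3, D4, D5: (-1)/(4*s^2 - 6*s - 4)
2. sum the parallel branches D2, (D3*D4*D5), D6: (20*s^4 - 76*s^3 + 69*s^2 + 16*s - 23)/(8*s^4 - 24*s^3 + 14*s^2 + 6*s - 4)
3. reduce the feedback loop with forward D1 and return (D2+(D3*D4*D5)+D6), giving the overall T(s)

Answer: (8*s^4 - 24*s^3 + 14*s^2 + 6*s - 4)/(4*s^4 - 52*s^3 + 65*s^2 + 10*s - 21)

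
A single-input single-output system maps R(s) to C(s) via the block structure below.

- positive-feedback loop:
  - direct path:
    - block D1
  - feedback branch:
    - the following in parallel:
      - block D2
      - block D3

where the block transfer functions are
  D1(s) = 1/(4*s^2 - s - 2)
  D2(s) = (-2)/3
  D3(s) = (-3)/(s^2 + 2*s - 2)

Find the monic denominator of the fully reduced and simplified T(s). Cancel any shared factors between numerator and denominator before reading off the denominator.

[1] add D2, D3 (parallel) = (-2*s^2 - 4*s - 5)/(3*s^2 + 6*s - 6)
[2] reduce the feedback loop with forward D1 and return (D2+D3) = (3*s^2 + 6*s - 6)/(12*s^4 + 21*s^3 - 34*s^2 - 2*s + 17)
Step 2 gives the fully reduced T(s), with no common factor left to cancel. The denominator's leading coefficient is 12, so divide each of its coefficients by 12 to get the monic form.

Answer: s^4 + 7*s^3/4 - 17*s^2/6 - s/6 + 17/12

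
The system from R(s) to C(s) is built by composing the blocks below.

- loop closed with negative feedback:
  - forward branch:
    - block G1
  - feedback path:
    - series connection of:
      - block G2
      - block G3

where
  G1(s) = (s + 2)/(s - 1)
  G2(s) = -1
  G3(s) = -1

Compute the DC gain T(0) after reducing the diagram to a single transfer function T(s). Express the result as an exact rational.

First reduce the diagram to T(s).

[1] series reduction of G2, G3 -> 1
[2] feedback reduction of G1, (G2*G3) -> (s + 2)/(2*s + 1)
DC gain: substitute s = 0 into T(s) from step 2: T(0) = 2/1 = 2.

Answer: 2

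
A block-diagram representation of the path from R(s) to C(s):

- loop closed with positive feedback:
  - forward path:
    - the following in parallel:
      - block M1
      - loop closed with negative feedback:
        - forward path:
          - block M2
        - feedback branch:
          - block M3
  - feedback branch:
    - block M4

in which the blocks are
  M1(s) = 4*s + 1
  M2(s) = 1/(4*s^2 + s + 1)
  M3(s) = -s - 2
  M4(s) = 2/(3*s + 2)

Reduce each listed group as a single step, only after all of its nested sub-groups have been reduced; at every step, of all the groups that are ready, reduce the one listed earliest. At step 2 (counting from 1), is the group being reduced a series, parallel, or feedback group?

The answer is parallel.

Reasoning:
[1] reduce the feedback loop with forward M2 and return M3
[2] parallel reduction of M1, [M2/(1+M2*M3)]
[3] collapse the loop ((M1+[M2/(1+M2*M3)]) forward, M4 return)
Step 2: parallel.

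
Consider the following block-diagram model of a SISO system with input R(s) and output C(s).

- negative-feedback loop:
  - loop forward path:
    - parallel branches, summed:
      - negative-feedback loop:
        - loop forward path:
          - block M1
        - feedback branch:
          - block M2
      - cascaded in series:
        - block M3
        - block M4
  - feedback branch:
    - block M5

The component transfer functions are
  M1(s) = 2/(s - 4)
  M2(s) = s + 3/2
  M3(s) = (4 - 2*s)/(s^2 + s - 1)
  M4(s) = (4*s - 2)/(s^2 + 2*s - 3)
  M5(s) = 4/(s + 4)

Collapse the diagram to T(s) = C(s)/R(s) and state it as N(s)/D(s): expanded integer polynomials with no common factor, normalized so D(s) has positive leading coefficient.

First reduce the diagram to T(s).

Step 1. feedback reduction of M1, M2: 2/(3*s - 1)
Step 2. combine M3, M4 in series: (-8*s^2 + 20*s - 8)/(s^4 + 3*s^3 - 2*s^2 - 5*s + 3)
Step 3. combine [M1/(1+M1*M2)], (M3*M4) in parallel: (2*s^4 - 18*s^3 + 64*s^2 - 54*s + 14)/(3*s^5 + 8*s^4 - 9*s^3 - 13*s^2 + 14*s - 3)
Step 4. close the feedback loop around ([M1/(1+M1*M2)]+(M3*M4)), M5; the result is T(s) itself (integer coefficients, no common factor, positive leading denominator coefficient)

Answer: (2*s^5 - 10*s^4 - 8*s^3 + 202*s^2 - 202*s + 56)/(3*s^6 + 20*s^5 + 31*s^4 - 121*s^3 + 218*s^2 - 163*s + 44)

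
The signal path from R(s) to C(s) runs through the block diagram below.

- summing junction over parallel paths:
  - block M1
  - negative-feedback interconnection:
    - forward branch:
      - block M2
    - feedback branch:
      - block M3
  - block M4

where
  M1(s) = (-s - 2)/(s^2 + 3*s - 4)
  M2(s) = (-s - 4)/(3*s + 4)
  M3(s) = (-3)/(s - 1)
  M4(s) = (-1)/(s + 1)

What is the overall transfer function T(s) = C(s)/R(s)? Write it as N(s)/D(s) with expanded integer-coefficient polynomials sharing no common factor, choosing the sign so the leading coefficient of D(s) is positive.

1. feedback reduction of M2, M3: (-s^2 - 3*s + 4)/(3*s^2 + 4*s + 8)
2. combine M1, [M2/(1+M2*M3)], M4 in parallel; the result is T(s) itself (integer coefficients, no common factor, positive leading denominator coefficient)

Hence the answer: (-s^5 - 13*s^4 - 33*s^3 - 11*s^2 - 32*s)/(3*s^5 + 16*s^4 + 21*s^3 + 16*s^2 - 24*s - 32)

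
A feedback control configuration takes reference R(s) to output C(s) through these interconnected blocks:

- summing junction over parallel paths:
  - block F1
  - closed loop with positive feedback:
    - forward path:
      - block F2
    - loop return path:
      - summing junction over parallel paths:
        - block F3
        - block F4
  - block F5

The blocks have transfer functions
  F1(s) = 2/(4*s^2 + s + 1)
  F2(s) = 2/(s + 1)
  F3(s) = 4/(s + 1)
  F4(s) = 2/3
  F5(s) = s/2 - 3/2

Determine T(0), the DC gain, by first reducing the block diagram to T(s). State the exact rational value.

The answer is 13/50.

Reasoning:
1. combine F3, F4 in parallel; result (2*s + 14)/(3*s + 3)
2. collapse the loop (F2 forward, (F3+F4) return); result (6*s + 6)/(3*s^2 + 2*s - 25)
3. reduce the parallel group F1, [F2/(1-F2*(F3+F4))], F5; result (12*s^5 - 25*s^4 - 80*s^3 + 334*s^2 + 76*s - 13)/(24*s^4 + 22*s^3 - 190*s^2 - 46*s - 50)
Step 3 gives the overall T(s). Then T(0) = -13/(-50) = 13/50.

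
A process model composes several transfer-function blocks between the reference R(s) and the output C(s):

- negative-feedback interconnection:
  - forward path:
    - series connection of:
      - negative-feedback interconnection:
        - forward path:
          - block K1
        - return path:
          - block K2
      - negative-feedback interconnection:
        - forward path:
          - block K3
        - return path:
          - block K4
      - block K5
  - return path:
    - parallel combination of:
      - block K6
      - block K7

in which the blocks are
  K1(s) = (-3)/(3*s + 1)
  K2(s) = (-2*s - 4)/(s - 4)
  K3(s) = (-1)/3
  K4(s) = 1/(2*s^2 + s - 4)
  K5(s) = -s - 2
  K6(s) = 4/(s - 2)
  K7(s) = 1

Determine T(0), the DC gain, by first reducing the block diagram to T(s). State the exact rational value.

Step 1. feedback reduction of K1, K2: (12 - 3*s)/(3*s^2 - 5*s + 8)
Step 2. collapse the loop (K3 forward, K4 return): (-2*s^2 - s + 4)/(6*s^2 + 3*s - 13)
Step 3. series reduction of [K1/(1+K1*K2)], [K3/(1+K3*K4)], K5: (-6*s^4 + 9*s^3 + 66*s^2 - 96)/(18*s^4 - 21*s^3 - 6*s^2 + 89*s - 104)
Step 4. add K6, K7 (parallel): (s + 2)/(s - 2)
Step 5. collapse the loop (([K1/(1+K1*K2)]*[K3/(1+K3*K4)]*K5) forward, (K6+K7) return): (-6*s^5 + 21*s^4 + 48*s^3 - 132*s^2 - 96*s + 192)/(12*s^5 - 60*s^4 + 120*s^3 + 233*s^2 - 378*s + 16)
Step 5 gives the overall T(s). Then T(0) = 192/16 = 12.

Therefore the answer is 12.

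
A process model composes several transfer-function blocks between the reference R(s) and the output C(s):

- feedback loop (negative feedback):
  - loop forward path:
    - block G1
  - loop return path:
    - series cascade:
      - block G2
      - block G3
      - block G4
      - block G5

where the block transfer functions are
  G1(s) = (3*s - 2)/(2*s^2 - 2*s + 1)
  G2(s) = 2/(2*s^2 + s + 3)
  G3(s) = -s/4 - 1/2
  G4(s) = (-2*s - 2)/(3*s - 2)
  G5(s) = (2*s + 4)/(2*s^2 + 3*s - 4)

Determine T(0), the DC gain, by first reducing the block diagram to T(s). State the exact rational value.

Step 1. series reduction of G2, G3, G4, G5, giving (2*s^3 + 10*s^2 + 16*s + 8)/(12*s^5 + 16*s^4 - 13*s^3 + 13*s^2 - 46*s + 24)
Step 2. reduce the feedback loop with forward G1 and return (G2*G3*G4*G5), giving (12*s^5 + 16*s^4 - 13*s^3 + 13*s^2 - 46*s + 24)/(8*s^6 + 8*s^5 - 10*s^4 + 18*s^3 - 23*s^2 + 45*s - 4)
DC gain: substitute s = 0 into T(s) from step 2: T(0) = 24/(-4) = -6.

Therefore the answer is -6.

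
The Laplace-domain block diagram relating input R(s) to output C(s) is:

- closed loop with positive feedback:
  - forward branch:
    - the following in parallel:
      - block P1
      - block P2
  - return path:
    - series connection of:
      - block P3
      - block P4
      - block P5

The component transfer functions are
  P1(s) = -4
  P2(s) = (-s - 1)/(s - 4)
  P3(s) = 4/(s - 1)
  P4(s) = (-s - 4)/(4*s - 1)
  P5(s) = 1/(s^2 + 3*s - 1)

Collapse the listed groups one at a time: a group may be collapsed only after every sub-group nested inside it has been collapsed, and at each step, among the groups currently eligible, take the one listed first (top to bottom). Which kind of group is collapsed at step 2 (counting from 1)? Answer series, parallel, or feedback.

Answer: series

Working:
Step 1: reduce the parallel group P1, P2
Step 2: reduce the series chain P3, P4, P5
Step 3: collapse the loop ((P1+P2) forward, (P3*P4*P5) return)
At step 2 the group reduced is series.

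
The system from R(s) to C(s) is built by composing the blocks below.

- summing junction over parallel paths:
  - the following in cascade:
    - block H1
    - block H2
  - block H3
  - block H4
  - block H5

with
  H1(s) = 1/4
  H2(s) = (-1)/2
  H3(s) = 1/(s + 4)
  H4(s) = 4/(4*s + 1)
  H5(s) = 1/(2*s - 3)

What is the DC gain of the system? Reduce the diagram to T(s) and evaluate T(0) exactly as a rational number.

First reduce the diagram to T(s).

1. series reduction of H1, H2 gives (-1)/8
2. combine (H1*H2), H3, H4, H5 in parallel gives (-8*s^3 + 138*s^2 + 259*s - 364)/(64*s^3 + 176*s^2 - 344*s - 96)
Evaluating the step-2 result (the overall T(s)) at s = 0 gives T(0) = -364/(-96) = 91/24.

Answer: 91/24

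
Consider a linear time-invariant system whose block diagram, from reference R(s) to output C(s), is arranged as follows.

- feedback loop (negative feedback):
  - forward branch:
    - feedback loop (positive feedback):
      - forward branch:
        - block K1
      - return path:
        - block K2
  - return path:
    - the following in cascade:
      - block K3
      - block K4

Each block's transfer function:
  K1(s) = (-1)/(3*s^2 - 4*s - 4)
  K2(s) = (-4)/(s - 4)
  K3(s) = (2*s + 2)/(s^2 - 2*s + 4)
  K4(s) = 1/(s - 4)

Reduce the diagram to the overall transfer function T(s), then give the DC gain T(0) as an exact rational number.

The answer is 8/23.

Reasoning:
Step 1. feedback reduction of K1, K2: (4 - s)/(3*s^3 - 16*s^2 + 12*s + 12)
Step 2. combine K3, K4 in series: (2*s + 2)/(s^3 - 6*s^2 + 12*s - 16)
Step 3. apply the feedback formula to [K1/(1-K1*K2)], (K3*K4): (-s^3 + 6*s^2 - 12*s + 16)/(3*s^5 - 22*s^4 + 56*s^3 - 76*s^2 + 22*s + 46)
DC gain: substitute s = 0 into T(s) from step 3: T(0) = 16/46 = 8/23.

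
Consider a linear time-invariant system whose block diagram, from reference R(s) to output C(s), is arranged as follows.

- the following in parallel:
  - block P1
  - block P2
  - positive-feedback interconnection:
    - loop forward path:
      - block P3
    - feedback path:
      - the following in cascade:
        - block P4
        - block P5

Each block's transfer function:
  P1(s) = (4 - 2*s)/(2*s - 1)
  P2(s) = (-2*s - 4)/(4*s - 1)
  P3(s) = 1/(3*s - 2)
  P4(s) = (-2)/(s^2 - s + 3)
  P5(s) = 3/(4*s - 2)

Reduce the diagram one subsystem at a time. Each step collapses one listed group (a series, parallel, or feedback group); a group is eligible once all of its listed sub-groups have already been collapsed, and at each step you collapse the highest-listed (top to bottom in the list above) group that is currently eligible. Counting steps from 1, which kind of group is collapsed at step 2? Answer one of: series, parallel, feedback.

Answer: feedback

Working:
(1) series reduction of P4, P5
(2) close the feedback loop around P3, (P4*P5)
(3) sum the parallel branches P1, P2, [P3/(1-P3*(P4*P5))]
So the answer for step 2 is feedback.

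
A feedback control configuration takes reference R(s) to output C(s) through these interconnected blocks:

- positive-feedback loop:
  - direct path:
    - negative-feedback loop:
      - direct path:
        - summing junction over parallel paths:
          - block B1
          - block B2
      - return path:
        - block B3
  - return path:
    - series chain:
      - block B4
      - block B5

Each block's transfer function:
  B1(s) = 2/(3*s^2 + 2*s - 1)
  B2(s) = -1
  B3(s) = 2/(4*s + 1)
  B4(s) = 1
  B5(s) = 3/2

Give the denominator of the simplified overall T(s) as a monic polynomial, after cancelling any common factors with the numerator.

First reduce the diagram to T(s).

Step 1: combine B1, B2 in parallel -> (-3*s^2 - 2*s + 3)/(3*s^2 + 2*s - 1)
Step 2: reduce the feedback loop with forward (B1+B2) and return B3 -> (-12*s^3 - 11*s^2 + 10*s + 3)/(12*s^3 + 5*s^2 - 6*s + 5)
Step 3: series reduction of B4, B5 -> 3/2
Step 4: apply the feedback formula to [(B1+B2)/(1+(B1+B2)*B3)], (B4*B5) -> (-24*s^3 - 22*s^2 + 20*s + 6)/(60*s^3 + 43*s^2 - 42*s + 1)
Step 4 gives the fully reduced T(s), with no common factor left to cancel. The denominator's leading coefficient is 60, so divide each of its coefficients by 60 to get the monic form.

Answer: s^3 + 43*s^2/60 - 7*s/10 + 1/60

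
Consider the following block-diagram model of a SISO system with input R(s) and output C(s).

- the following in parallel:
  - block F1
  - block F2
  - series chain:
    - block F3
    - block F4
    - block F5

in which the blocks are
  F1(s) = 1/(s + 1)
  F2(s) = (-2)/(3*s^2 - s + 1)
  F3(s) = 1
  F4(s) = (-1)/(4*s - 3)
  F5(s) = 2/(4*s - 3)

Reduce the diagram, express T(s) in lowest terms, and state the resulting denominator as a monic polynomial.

First reduce the diagram to T(s).

Step 1 - combine F3, F4, F5 in series; result (-2)/(16*s^2 - 24*s + 9)
Step 2 - sum the parallel branches F1, F2, (F3*F4*F5); result (48*s^4 - 126*s^3 + 79*s^2 - 3*s - 11)/(48*s^5 - 40*s^4 - 21*s^3 + 34*s^2 - 24*s + 9)
Step 2 gives the fully reduced T(s), with no common factor left to cancel. The denominator's leading coefficient is 48, so divide each of its coefficients by 48 to get the monic form.

Answer: s^5 - 5*s^4/6 - 7*s^3/16 + 17*s^2/24 - s/2 + 3/16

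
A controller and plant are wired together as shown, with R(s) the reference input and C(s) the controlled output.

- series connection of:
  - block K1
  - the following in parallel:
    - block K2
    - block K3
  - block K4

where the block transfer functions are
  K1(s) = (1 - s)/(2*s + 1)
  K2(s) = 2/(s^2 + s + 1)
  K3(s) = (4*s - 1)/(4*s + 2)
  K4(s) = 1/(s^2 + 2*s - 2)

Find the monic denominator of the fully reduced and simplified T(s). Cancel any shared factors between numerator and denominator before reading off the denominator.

Reducing step by step:

1. combine K2, K3 in parallel; result (4*s^3 + 3*s^2 + 11*s + 3)/(4*s^3 + 6*s^2 + 6*s + 2)
2. series reduction of K1, (K2+K3), K4; result (-4*s^4 + s^3 - 8*s^2 + 8*s + 3)/(8*s^6 + 32*s^5 + 34*s^4 + 14*s^3 - 14*s^2 - 16*s - 4)
Step 2 gives the fully reduced T(s), with no common factor left to cancel. The denominator's leading coefficient is 8, so divide each of its coefficients by 8 to get the monic form.

Answer: s^6 + 4*s^5 + 17*s^4/4 + 7*s^3/4 - 7*s^2/4 - 2*s - 1/2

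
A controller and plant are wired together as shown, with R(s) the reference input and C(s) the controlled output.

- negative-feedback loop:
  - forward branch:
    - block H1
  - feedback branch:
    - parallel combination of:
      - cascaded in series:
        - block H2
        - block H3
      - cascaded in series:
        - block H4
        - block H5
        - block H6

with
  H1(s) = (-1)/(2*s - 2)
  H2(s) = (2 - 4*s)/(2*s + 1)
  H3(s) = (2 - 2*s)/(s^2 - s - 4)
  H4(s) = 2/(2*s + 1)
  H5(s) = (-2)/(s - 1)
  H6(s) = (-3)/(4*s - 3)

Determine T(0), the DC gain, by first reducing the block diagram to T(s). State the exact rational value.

Step 1: series reduction of H2, H3; result (8*s^2 - 12*s + 4)/(2*s^3 - s^2 - 9*s - 4)
Step 2: combine H4, H5, H6 in series; result 12/(8*s^3 - 10*s^2 - s + 3)
Step 3: reduce the parallel group (H2*H3), (H4*H5*H6); result (32*s^4 - 104*s^3 + 136*s^2 - 76*s - 36)/(8*s^5 - 18*s^4 - 23*s^3 + 44*s^2 + s - 12)
Step 4: close the feedback loop around H1, ((H2*H3)+(H4*H5*H6)); result (-8*s^5 + 18*s^4 + 23*s^3 - 44*s^2 - s + 12)/(16*s^6 - 52*s^5 - 42*s^4 + 238*s^3 - 222*s^2 + 50*s + 60)
DC gain: substitute s = 0 into T(s) from step 4: T(0) = 12/60 = 1/5.

Hence the answer: 1/5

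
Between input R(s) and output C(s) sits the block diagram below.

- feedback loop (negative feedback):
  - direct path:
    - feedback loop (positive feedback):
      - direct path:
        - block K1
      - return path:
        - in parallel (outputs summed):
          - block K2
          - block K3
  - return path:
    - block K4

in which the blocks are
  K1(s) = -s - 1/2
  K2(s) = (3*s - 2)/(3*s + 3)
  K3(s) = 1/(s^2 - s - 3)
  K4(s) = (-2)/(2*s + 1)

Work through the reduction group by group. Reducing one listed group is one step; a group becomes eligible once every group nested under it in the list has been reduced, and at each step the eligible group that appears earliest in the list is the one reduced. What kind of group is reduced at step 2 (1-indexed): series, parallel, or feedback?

Answer: feedback

Working:
1. reduce the parallel group K2, K3
2. feedback reduction of K1, (K2+K3)
3. reduce the feedback loop with forward [K1/(1-K1*(K2+K3))] and return K4
Step 2 collapses a feedback group.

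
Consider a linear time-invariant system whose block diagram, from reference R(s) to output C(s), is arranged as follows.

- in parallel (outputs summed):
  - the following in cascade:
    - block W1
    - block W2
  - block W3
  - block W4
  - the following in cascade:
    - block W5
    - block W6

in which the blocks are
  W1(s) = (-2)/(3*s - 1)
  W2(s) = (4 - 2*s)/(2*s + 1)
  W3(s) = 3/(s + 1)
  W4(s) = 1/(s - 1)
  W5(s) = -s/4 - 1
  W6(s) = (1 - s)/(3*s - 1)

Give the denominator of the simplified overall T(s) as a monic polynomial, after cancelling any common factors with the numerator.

Step 1. series reduction of W1, W2; result (4*s - 8)/(6*s^2 + s - 1)
Step 2. cascade W5, W6; result (s^2 + 3*s - 4)/(12*s - 4)
Step 3. add (W1*W2), W3, W4, (W5*W6) (parallel); result (2*s^5 + 7*s^4 + 105*s^3 - 75*s^2 - 35*s + 44)/(24*s^4 + 4*s^3 - 28*s^2 - 4*s + 4)
No further cancellation is possible in the step-3 result, so that is T(s). Its denominator becomes monic after dividing by the leading coefficient 24.

Final answer: s^4 + s^3/6 - 7*s^2/6 - s/6 + 1/6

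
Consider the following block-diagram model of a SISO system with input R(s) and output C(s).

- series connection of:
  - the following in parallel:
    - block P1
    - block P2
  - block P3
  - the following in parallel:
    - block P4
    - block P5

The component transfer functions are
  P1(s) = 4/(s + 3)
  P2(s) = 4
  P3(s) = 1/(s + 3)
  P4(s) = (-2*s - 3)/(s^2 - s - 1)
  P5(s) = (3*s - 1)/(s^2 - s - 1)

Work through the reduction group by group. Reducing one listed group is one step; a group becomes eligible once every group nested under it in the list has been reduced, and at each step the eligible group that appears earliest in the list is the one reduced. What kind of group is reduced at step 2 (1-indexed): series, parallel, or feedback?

Reducing step by step:

1. parallel reduction of P1, P2
2. parallel reduction of P4, P5
3. combine (P1+P2), P3, (P4+P5) in series
Step 2: parallel.

Answer: parallel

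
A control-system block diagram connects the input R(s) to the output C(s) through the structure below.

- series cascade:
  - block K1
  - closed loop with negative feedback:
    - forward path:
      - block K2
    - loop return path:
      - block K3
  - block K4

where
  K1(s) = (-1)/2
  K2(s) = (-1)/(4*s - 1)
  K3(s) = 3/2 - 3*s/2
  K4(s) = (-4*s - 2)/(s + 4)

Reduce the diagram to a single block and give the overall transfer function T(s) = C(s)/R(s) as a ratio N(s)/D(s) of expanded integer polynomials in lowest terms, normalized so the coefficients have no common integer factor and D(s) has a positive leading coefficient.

Reducing step by step:

[1] apply the feedback formula to K2, K3 -> (-2)/(11*s - 5)
[2] series reduction of K1, [K2/(1+K2*K3)], K4 - this is the overall T(s), already in the required normalized form

Answer: (-4*s - 2)/(11*s^2 + 39*s - 20)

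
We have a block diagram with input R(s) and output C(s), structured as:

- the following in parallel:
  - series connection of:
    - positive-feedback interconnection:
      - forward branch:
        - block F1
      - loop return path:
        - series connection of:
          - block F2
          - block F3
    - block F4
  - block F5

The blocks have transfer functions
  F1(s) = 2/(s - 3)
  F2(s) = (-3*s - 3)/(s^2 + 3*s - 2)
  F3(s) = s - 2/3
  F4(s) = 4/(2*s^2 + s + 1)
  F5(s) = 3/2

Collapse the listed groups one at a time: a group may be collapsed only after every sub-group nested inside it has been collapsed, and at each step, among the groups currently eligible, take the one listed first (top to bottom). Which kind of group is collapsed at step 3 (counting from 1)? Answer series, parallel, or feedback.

Step 1 - combine F2, F3 in series
Step 2 - apply the feedback formula to F1, (F2*F3)
Step 3 - reduce the series chain [F1/(1-F1*(F2*F3))], F4
Step 4 - parallel reduction of ([F1/(1-F1*(F2*F3))]*F4), F5
Step 3: series.

Final answer: series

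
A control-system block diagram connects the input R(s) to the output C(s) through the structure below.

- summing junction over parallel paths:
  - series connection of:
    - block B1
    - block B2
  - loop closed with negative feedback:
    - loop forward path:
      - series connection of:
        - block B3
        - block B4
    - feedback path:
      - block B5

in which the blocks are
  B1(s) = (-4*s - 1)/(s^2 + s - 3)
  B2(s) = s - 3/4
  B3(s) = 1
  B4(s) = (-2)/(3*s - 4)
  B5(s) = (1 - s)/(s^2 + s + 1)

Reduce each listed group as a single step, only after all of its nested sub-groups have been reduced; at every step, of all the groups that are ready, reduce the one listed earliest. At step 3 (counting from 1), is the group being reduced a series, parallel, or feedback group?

Step 1 - multiply B1, B2 (series)
Step 2 - combine B3, B4 in series
Step 3 - feedback reduction of (B3*B4), B5
Step 4 - add (B1*B2), [(B3*B4)/(1+(B3*B4)*B5)] (parallel)
So the answer for step 3 is feedback.

Answer: feedback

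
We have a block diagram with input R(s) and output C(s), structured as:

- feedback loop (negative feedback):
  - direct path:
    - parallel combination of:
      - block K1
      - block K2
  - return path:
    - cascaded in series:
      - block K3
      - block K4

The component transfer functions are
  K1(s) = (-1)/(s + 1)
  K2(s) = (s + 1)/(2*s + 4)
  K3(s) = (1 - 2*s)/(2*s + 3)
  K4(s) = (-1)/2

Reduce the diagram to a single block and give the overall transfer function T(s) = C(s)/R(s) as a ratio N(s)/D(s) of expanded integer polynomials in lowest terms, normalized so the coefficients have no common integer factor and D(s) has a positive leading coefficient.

Step 1 - parallel reduction of K1, K2 -> (s^2 - 3)/(2*s^2 + 6*s + 4)
Step 2 - multiply K3, K4 (series) -> (2*s - 1)/(4*s + 6)
Step 3 - reduce the feedback loop with forward (K1+K2) and return (K3*K4): this yields T(s), and no further normalization is needed

Therefore the answer is (4*s^3 + 6*s^2 - 12*s - 18)/(10*s^3 + 35*s^2 + 46*s + 27).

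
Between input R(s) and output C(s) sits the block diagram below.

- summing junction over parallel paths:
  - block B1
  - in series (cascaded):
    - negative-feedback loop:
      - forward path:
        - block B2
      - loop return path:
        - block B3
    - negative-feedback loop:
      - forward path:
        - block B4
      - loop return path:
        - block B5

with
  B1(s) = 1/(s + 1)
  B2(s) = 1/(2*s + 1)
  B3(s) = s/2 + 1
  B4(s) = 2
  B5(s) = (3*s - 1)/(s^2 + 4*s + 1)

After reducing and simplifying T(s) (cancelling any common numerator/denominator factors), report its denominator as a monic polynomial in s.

[1] apply the feedback formula to B2, B3; result 2/(5*s + 4)
[2] collapse the loop (B4 forward, B5 return); result (2*s^2 + 8*s + 2)/(s^2 + 10*s - 1)
[3] cascade [B2/(1+B2*B3)], [B4/(1+B4*B5)]; result (4*s^2 + 16*s + 4)/(5*s^3 + 54*s^2 + 35*s - 4)
[4] parallel reduction of B1, ([B2/(1+B2*B3)]*[B4/(1+B4*B5)]); result (9*s^3 + 74*s^2 + 55*s)/(5*s^4 + 59*s^3 + 89*s^2 + 31*s - 4)
No further cancellation is possible in the step-4 result, so that is T(s). Its denominator becomes monic after dividing by the leading coefficient 5.

Therefore the answer is s^4 + 59*s^3/5 + 89*s^2/5 + 31*s/5 - 4/5.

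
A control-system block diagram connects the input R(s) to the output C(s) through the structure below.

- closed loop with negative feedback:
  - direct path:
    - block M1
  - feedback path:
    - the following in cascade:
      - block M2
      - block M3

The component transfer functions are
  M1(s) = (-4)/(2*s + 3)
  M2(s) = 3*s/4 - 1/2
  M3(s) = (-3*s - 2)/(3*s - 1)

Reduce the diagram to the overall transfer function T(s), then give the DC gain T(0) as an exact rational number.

Answer: -4/7

Working:
Step 1 - cascade M2, M3 gives (4 - 9*s^2)/(12*s - 4)
Step 2 - collapse the loop (M1 forward, (M2*M3) return) gives (4 - 12*s)/(15*s^2 + 7*s - 7)
That last expression is T(s); at s = 0 only the constant terms survive, so T(0) = 4/(-7) = -4/7.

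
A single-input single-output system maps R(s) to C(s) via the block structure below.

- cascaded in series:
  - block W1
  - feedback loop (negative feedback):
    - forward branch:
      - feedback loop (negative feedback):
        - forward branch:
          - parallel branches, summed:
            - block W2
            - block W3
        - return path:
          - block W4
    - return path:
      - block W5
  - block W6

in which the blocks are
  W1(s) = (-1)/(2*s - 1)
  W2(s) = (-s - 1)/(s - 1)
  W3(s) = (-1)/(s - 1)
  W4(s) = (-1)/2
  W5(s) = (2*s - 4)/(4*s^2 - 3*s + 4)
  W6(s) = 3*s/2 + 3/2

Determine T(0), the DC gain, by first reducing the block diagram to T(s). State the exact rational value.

Step 1. combine W2, W3 in parallel; result (-s - 2)/(s - 1)
Step 2. reduce the feedback loop with forward (W2+W3) and return W4; result (-2*s - 4)/(3*s)
Step 3. feedback reduction of [(W2+W3)/(1+(W2+W3)*W4)], W5; result (-8*s^3 - 10*s^2 + 4*s - 16)/(12*s^3 - 13*s^2 + 12*s + 16)
Step 4. series reduction of W1, [[(W2+W3)/(1+(W2+W3)*W4)]/(1+[(W2+W3)/(1+(W2+W3)*W4)]*W5)], W6; result (12*s^4 + 27*s^3 + 9*s^2 + 18*s + 24)/(24*s^4 - 38*s^3 + 37*s^2 + 20*s - 16)
DC gain: substitute s = 0 into T(s) from step 4: T(0) = 24/(-16) = -3/2.

Final answer: -3/2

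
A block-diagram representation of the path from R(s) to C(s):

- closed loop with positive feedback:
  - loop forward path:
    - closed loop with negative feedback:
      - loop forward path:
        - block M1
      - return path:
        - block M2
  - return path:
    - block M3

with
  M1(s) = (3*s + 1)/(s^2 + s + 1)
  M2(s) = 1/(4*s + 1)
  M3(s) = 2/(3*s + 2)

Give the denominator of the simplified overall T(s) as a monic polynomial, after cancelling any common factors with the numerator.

First reduce the diagram to T(s).

Step 1: close the feedback loop around M1, M2 gives (12*s^2 + 7*s + 1)/(4*s^3 + 5*s^2 + 8*s + 2)
Step 2: apply the feedback formula to [M1/(1+M1*M2)], M3 gives (36*s^3 + 45*s^2 + 17*s + 2)/(12*s^4 + 23*s^3 + 10*s^2 + 8*s + 2)
Step 2 gives the fully reduced T(s), with no common factor left to cancel. The denominator's leading coefficient is 12, so divide each of its coefficients by 12 to get the monic form.

Answer: s^4 + 23*s^3/12 + 5*s^2/6 + 2*s/3 + 1/6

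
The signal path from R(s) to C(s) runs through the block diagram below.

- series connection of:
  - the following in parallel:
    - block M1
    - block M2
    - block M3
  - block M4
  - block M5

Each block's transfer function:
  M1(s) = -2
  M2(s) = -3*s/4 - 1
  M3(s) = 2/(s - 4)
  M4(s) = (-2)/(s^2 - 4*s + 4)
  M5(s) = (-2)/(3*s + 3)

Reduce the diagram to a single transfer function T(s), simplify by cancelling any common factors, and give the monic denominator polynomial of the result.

The answer is s^4 - 7*s^3 + 12*s^2 + 4*s - 16.

Reasoning:
1. parallel reduction of M1, M2, M3 = (56 - 3*s^2)/(4*s - 16)
2. reduce the series chain (M1+M2+M3), M4, M5 = (56 - 3*s^2)/(3*s^4 - 21*s^3 + 36*s^2 + 12*s - 48)
No further cancellation is possible in the step-2 result, so that is T(s). Its denominator becomes monic after dividing by the leading coefficient 3.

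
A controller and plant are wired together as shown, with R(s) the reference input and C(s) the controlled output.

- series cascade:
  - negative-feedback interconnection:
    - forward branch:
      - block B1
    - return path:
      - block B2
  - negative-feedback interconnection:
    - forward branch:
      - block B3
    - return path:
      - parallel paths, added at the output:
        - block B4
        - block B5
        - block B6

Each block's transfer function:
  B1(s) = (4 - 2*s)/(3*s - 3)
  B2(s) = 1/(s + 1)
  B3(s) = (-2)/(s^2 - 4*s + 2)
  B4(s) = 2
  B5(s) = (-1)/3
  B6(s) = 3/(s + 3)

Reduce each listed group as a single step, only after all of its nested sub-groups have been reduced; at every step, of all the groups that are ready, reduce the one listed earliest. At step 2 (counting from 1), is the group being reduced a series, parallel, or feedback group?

Answer: parallel

Working:
Step 1. apply the feedback formula to B1, B2
Step 2. reduce the parallel group B4, B5, B6
Step 3. reduce the feedback loop with forward B3 and return (B4+B5+B6)
Step 4. combine [B1/(1+B1*B2)], [B3/(1+B3*(B4+B5+B6))] in series
So the answer for step 2 is parallel.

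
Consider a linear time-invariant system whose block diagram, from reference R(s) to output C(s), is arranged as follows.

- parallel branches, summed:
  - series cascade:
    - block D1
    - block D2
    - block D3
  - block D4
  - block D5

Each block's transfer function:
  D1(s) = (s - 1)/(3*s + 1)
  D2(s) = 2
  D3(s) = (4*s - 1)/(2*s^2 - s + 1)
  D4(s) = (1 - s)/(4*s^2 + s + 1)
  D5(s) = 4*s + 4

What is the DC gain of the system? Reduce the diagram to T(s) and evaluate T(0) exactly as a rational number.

Step 1. reduce the series chain D1, D2, D3 gives (8*s^2 - 10*s + 2)/(6*s^3 - s^2 + 2*s + 1)
Step 2. add (D1*D2*D3), D4, D5 (parallel) gives (96*s^6 + 104*s^5 + 86*s^4 + 47*s^3 + 35*s^2 + 9*s + 7)/(24*s^5 + 2*s^4 + 13*s^3 + 5*s^2 + 3*s + 1)
The step-2 result is T(s). Setting s = 0: T(0) = 7/1 = 7.

Hence the answer: 7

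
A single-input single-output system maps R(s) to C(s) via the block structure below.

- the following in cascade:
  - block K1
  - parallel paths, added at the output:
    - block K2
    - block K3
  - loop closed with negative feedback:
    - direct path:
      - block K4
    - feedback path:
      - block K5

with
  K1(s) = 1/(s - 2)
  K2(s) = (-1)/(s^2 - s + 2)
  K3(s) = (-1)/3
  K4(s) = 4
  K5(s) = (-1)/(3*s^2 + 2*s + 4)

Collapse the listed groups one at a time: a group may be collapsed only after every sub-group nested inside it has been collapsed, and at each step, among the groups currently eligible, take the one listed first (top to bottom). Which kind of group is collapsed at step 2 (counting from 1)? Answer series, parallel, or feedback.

Answer: feedback

Working:
(1) sum the parallel branches K2, K3
(2) close the feedback loop around K4, K5
(3) reduce the series chain K1, (K2+K3), [K4/(1+K4*K5)]
Step 2 collapses a feedback group.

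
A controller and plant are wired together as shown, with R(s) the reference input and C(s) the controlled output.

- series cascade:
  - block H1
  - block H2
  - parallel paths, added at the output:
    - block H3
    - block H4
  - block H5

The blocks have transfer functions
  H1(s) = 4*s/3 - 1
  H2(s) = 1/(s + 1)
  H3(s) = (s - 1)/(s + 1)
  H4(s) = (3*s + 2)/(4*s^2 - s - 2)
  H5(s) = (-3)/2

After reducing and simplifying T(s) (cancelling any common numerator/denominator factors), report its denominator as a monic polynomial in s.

1. combine H3, H4 in parallel, giving (4*s^3 - 2*s^2 + 4*s + 4)/(4*s^3 + 3*s^2 - 3*s - 2)
2. reduce the series chain H1, H2, (H3+H4), H5, giving (-8*s^4 + 10*s^3 - 11*s^2 - 2*s + 6)/(4*s^4 + 7*s^3 - 5*s - 2)
No further cancellation is possible in the step-2 result, so that is T(s). Its denominator becomes monic after dividing by the leading coefficient 4.

Final answer: s^4 + 7*s^3/4 - 5*s/4 - 1/2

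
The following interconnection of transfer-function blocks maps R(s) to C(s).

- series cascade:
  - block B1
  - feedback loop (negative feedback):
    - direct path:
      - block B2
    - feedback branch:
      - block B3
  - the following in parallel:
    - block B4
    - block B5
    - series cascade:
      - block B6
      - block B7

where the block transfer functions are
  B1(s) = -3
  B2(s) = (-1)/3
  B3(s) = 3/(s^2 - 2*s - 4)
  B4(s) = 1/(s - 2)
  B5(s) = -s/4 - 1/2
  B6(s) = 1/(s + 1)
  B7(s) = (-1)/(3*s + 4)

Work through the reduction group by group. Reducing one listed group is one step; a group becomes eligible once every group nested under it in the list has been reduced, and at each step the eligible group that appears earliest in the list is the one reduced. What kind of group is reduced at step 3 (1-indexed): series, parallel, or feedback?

Step 1 - apply the feedback formula to B2, B3
Step 2 - cascade B6, B7
Step 3 - add B4, B5, (B6*B7) (parallel)
Step 4 - multiply B1, [B2/(1+B2*B3)], (B4+B5+(B6*B7)) (series)
Step 3 collapses a parallel group.

Therefore the answer is parallel.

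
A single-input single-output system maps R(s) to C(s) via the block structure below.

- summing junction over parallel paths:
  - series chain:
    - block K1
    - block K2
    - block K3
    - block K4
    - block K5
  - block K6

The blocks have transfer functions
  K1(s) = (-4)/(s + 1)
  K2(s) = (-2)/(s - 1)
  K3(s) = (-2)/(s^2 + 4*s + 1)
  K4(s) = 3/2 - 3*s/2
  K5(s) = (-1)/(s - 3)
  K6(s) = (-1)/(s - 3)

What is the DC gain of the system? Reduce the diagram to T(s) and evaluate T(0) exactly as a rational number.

Answer: 25/3

Working:
Step 1 - combine K1, K2, K3, K4, K5 in series, giving (-24)/(s^4 + 2*s^3 - 10*s^2 - 14*s - 3)
Step 2 - parallel reduction of (K1*K2*K3*K4*K5), K6, giving (-s^3 - 5*s^2 - 5*s - 25)/(s^4 + 2*s^3 - 10*s^2 - 14*s - 3)
Step 2 gives the overall T(s). Then T(0) = -25/(-3) = 25/3.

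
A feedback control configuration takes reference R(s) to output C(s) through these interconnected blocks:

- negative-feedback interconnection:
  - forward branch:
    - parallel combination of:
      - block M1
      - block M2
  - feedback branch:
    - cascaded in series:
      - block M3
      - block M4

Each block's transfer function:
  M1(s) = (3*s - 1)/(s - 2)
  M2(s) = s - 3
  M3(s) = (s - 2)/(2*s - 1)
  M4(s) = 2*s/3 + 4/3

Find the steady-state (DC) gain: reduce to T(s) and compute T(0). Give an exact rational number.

Answer: 15/34

Working:
[1] parallel reduction of M1, M2: (s^2 - 2*s + 5)/(s - 2)
[2] combine M3, M4 in series: (2*s^2 - 8)/(6*s - 3)
[3] collapse the loop ((M1+M2) forward, (M3*M4) return): (6*s^3 - 15*s^2 + 36*s - 15)/(2*s^4 - 4*s^3 + 8*s^2 + s - 34)
That last expression is T(s); at s = 0 only the constant terms survive, so T(0) = -15/(-34) = 15/34.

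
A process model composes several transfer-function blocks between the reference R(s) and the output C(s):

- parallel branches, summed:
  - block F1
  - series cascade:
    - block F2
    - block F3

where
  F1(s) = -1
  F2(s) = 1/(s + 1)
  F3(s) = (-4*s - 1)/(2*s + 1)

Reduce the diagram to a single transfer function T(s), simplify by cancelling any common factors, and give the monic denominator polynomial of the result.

First reduce the diagram to T(s).

Step 1. cascade F2, F3 gives (-4*s - 1)/(2*s^2 + 3*s + 1)
Step 2. parallel reduction of F1, (F2*F3) gives (-2*s^2 - 7*s - 2)/(2*s^2 + 3*s + 1)
That last expression is T(s), already simplified. Scaling its denominator by 1/2 (the reciprocal of the leading coefficient) yields the monic denominator.

Answer: s^2 + 3*s/2 + 1/2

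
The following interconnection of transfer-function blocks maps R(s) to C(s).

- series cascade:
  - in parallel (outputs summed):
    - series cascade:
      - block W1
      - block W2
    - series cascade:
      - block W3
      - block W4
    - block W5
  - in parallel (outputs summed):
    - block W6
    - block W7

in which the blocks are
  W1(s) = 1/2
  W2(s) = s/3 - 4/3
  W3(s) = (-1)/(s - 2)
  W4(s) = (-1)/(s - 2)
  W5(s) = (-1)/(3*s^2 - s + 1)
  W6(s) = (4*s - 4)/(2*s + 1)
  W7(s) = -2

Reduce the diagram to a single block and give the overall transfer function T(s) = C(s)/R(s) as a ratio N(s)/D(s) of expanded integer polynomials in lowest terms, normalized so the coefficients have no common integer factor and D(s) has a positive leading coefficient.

First reduce the diagram to T(s).

(1) series reduction of W1, W2, giving s/6 - 2/3
(2) multiply W3, W4 (series), giving 1/(s^2 - 4*s + 4)
(3) add (W1*W2), (W3*W4), W5 (parallel), giving (3*s^5 - 25*s^4 + 69*s^3 - 64*s^2 + 54*s - 34)/(18*s^4 - 78*s^3 + 102*s^2 - 48*s + 24)
(4) add W6, W7 (parallel), giving (-6)/(2*s + 1)
(5) cascade ((W1*W2)+(W3*W4)+W5), (W6+W7), which is the overall transfer function T(s) = C(s)/R(s) in lowest terms

Answer: (-3*s^5 + 25*s^4 - 69*s^3 + 64*s^2 - 54*s + 34)/(6*s^5 - 23*s^4 + 21*s^3 + s^2 + 4)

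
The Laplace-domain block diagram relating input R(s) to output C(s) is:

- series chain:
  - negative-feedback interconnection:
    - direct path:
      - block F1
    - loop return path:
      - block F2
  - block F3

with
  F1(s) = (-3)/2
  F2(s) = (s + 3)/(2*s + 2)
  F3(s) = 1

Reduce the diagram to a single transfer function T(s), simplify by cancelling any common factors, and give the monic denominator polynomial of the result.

Step 1: close the feedback loop around F1, F2 gives (-6*s - 6)/(s - 5)
Step 2: series reduction of [F1/(1+F1*F2)], F3 gives (-6*s - 6)/(s - 5)
T(s) is the step-2 result (common factors already cancelled). Leading coefficient of the denominator: 1, so no rescaling is needed.

Therefore the answer is s - 5.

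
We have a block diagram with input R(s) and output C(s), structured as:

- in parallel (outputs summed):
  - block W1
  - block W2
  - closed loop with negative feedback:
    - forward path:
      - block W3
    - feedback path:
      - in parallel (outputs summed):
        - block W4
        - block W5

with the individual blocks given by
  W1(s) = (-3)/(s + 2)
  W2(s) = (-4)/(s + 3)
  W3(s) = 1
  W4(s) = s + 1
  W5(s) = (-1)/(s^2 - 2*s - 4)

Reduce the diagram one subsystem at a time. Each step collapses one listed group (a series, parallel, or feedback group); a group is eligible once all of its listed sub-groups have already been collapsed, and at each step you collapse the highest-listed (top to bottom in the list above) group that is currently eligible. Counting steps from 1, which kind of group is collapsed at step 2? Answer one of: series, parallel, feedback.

Reducing step by step:

Step 1 - sum the parallel branches W4, W5
Step 2 - feedback reduction of W3, (W4+W5)
Step 3 - combine W1, W2, [W3/(1+W3*(W4+W5))] in parallel
The group at step 2 is a feedback group.

Answer: feedback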